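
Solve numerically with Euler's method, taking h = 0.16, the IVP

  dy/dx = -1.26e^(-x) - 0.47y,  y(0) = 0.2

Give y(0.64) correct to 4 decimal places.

-0.4202

Euler: y_{n+1} = y_n + h·f(x_n, y_n).
x=0.000000, y=0.200000: f=-1.354000 → y ← 0.200000 + 0.16·(-1.354000) = -0.016640
x=0.160000, y=-0.016640: f=-1.065880 → y ← -0.016640 + 0.16·(-1.065880) = -0.187181
x=0.320000, y=-0.187181: f=-0.826973 → y ← -0.187181 + 0.16·(-0.826973) = -0.319497
x=0.480000, y=-0.319497: f=-0.629504 → y ← -0.319497 + 0.16·(-0.629504) = -0.420217
y(0.64) ≈ -0.4202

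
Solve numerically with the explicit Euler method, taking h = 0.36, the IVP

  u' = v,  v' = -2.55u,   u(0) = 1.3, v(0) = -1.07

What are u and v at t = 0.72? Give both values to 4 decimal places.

0.1000, -3.1032

Euler on (u,v): u_{n+1} = u_n + h·u', v_{n+1} = v_n + h·v'.
0.000000: (1.300000, -1.070000); f=(-1.070000, -3.315000) → (0.914800, -2.263400)
0.360000: (0.914800, -2.263400); f=(-2.263400, -2.332740) → (0.099976, -3.103186)
(u(0.72), v(0.72)) ≈ (0.1000, -3.1032)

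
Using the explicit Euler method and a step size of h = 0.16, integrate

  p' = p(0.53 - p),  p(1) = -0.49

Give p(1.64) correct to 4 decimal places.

-0.9689

Euler: p_{n+1} = p_n + h·f(t_n, p_n).
t=1.000000, p=-0.490000: f=-0.499800 → p ← -0.490000 + 0.16·(-0.499800) = -0.569968
t=1.160000, p=-0.569968: f=-0.626947 → p ← -0.569968 + 0.16·(-0.626947) = -0.670279
t=1.320000, p=-0.670279: f=-0.804523 → p ← -0.670279 + 0.16·(-0.804523) = -0.799003
t=1.480000, p=-0.799003: f=-1.061878 → p ← -0.799003 + 0.16·(-1.061878) = -0.968903
p(1.64) ≈ -0.9689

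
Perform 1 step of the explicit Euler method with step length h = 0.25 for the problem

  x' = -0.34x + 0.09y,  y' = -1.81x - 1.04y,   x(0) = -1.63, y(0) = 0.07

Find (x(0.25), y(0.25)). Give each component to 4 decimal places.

Euler on (x,y): x_{n+1} = x_n + h·x', y_{n+1} = y_n + h·y'.
0.000000: (-1.630000, 0.070000); f=(0.560500, 2.877500) → (-1.489875, 0.789375)
(x(0.25), y(0.25)) ≈ (-1.4899, 0.7894)

-1.4899, 0.7894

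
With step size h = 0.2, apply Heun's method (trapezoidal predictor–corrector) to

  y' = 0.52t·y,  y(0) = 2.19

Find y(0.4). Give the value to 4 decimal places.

2.2828

Heun: k1 = f(t_n, y_n); k2 = f(t_n + h, y_n + h·k1); y_{n+1} = y_n + (h/2)·(k1 + k2).
t=0.000000, y=2.190000:
  k1 = f(0.000000, 2.190000) = 0.000000
  k2 = f(0.200000, 2.190000) = 0.227760
  y ← 2.190000 + (0.2/2)·(0.000000 + 0.227760) = 2.212776
t=0.200000, y=2.212776:
  k1 = f(0.200000, 2.212776) = 0.230129
  k2 = f(0.400000, 2.258802) = 0.469831
  y ← 2.212776 + (0.2/2)·(0.230129 + 0.469831) = 2.282772
y(0.4) ≈ 2.2828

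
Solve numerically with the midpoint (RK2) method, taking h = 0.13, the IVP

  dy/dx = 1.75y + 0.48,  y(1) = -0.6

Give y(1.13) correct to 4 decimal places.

Midpoint: k1 = f(x_n, y_n); k2 = f(x_n + h/2, y_n + (h/2)·k1); y_{n+1} = y_n + h·k2.
x=1.000000, y=-0.600000:
  k1 = f(1.000000, -0.600000) = -0.570000
  k2 = f(1.065000, -0.637050) = -0.634837
  y ← -0.600000 + 0.13·(-0.634837) = -0.682529
y(1.13) ≈ -0.6825

-0.6825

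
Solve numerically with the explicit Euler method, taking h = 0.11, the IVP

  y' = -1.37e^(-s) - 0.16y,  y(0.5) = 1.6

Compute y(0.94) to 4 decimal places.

Euler: y_{n+1} = y_n + h·f(s_n, y_n).
s=0.500000, y=1.600000: f=-1.086947 → y ← 1.600000 + 0.11·(-1.086947) = 1.480436
s=0.610000, y=1.480436: f=-0.981260 → y ← 1.480436 + 0.11·(-0.981260) = 1.372497
s=0.720000, y=1.372497: f=-0.886450 → y ← 1.372497 + 0.11·(-0.886450) = 1.274988
s=0.830000, y=1.274988: f=-0.801386 → y ← 1.274988 + 0.11·(-0.801386) = 1.186835
y(0.94) ≈ 1.1868

1.1868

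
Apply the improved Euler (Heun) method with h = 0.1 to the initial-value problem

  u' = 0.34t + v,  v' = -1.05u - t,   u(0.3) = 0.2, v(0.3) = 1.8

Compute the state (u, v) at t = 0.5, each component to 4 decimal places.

0.5740, 1.6383

Heun on (u,v): k1 = f(t_n, state_n); k2 = f(t_n + h, state_n + h·k1); state_{n+1} = state_n + (h/2)·(k1 + k2).
0.300000: (0.200000, 1.800000)
  k1 = (1.902000, -0.510000)
  predictor → (0.390200, 1.749000)
  k2 = (1.885000, -0.809710)
  → (0.389350, 1.734015)
0.400000: (0.389350, 1.734015)
  k1 = (1.870014, -0.808818)
  predictor → (0.576351, 1.653133)
  k2 = (1.823133, -1.105169)
  → (0.574007, 1.638315)
(u(0.5), v(0.5)) ≈ (0.5740, 1.6383)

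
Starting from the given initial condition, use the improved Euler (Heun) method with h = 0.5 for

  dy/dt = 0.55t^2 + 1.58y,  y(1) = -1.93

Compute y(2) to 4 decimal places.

Heun: k1 = f(t_n, y_n); k2 = f(t_n + h, y_n + h·k1); y_{n+1} = y_n + (h/2)·(k1 + k2).
t=1.000000, y=-1.930000:
  k1 = f(1.000000, -1.930000) = -2.499400
  k2 = f(1.500000, -3.179700) = -3.786426
  y ← -1.930000 + (0.5/2)·(-2.499400 + (-3.786426)) = -3.501456
t=1.500000, y=-3.501456:
  k1 = f(1.500000, -3.501456) = -4.294801
  k2 = f(2.000000, -5.648857) = -6.725194
  y ← -3.501456 + (0.5/2)·(-4.294801 + (-6.725194)) = -6.256455
y(2) ≈ -6.2565

-6.2565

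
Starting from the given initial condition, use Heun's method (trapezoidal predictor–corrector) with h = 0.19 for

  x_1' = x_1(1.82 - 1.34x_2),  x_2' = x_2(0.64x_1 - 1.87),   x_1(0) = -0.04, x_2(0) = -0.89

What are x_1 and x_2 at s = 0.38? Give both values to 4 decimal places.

-0.1063, -0.4393

Heun on (x_1,x_2): k1 = f(s_n, state_n); k2 = f(s_n + h, state_n + h·k1); state_{n+1} = state_n + (h/2)·(k1 + k2).
0.000000: (-0.040000, -0.890000)
  k1 = (-0.120504, 1.687084)
  predictor → (-0.062896, -0.569454)
  k2 = (-0.162464, 1.087801)
  → (-0.066882, -0.626386)
0.190000: (-0.066882, -0.626386)
  k1 = (-0.177863, 1.198154)
  predictor → (-0.100676, -0.398737)
  k2 = (-0.237022, 0.771329)
  → (-0.106296, -0.439285)
(x_1(0.38), x_2(0.38)) ≈ (-0.1063, -0.4393)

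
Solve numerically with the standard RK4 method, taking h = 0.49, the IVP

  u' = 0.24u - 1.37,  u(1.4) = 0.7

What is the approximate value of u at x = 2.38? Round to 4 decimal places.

-0.6280

RK4: k1 = f(x_n, u_n); k2 = f(x_n + h/2, u_n + (h/2)·k1); k3 = f(x_n + h/2, u_n + (h/2)·k2); k4 = f(x_n + h, u_n + h·k3); u_{n+1} = u_n + (h/6)·(k1 + 2k2 + 2k3 + k4).
x=1.400000, u=0.700000:
  k1 = f(1.400000, 0.700000) = -1.202000
  k2 = f(1.645000, 0.405510) = -1.272678
  k3 = f(1.645000, 0.388194) = -1.276833
  k4 = f(1.890000, 0.074352) = -1.352156
  u ← 0.700000 + (0.49/6)·(k1 + 2k2 + 2k3 + k4) = 0.074990
x=1.890000, u=0.074990:
  k1 = f(1.890000, 0.074990) = -1.352002
  k2 = f(2.135000, -0.256250) = -1.431500
  k3 = f(2.135000, -0.275727) = -1.436174
  k4 = f(2.380000, -0.628735) = -1.520896
  u ← 0.074990 + (0.49/6)·(k1 + 2k2 + 2k3 + k4) = -0.628016
u(2.38) ≈ -0.6280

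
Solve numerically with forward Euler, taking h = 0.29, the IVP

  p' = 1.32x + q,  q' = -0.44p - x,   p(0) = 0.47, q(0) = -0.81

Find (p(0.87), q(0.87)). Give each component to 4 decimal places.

Euler on (p,q): p_{n+1} = p_n + h·p', q_{n+1} = q_n + h·q'.
0.000000: (0.470000, -0.810000); f=(-0.810000, -0.206800) → (0.235100, -0.869972)
0.290000: (0.235100, -0.869972); f=(-0.487172, -0.393444) → (0.093820, -0.984071)
0.580000: (0.093820, -0.984071); f=(-0.218471, -0.621281) → (0.030464, -1.164242)
(p(0.87), q(0.87)) ≈ (0.0305, -1.1642)

0.0305, -1.1642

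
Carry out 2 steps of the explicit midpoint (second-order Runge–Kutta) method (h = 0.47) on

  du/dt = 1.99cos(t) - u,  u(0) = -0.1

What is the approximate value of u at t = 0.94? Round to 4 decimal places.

Midpoint: k1 = f(t_n, u_n); k2 = f(t_n + h/2, u_n + (h/2)·k1); u_{n+1} = u_n + h·k2.
t=0.000000, u=-0.100000:
  k1 = f(0.000000, -0.100000) = 2.090000
  k2 = f(0.235000, 0.391150) = 1.544154
  u ← -0.100000 + 0.47·1.544154 = 0.625752
t=0.470000, u=0.625752:
  k1 = f(0.470000, 0.625752) = 1.148469
  k2 = f(0.705000, 0.895642) = 0.619965
  u ← 0.625752 + 0.47·0.619965 = 0.917136
u(0.94) ≈ 0.9171

0.9171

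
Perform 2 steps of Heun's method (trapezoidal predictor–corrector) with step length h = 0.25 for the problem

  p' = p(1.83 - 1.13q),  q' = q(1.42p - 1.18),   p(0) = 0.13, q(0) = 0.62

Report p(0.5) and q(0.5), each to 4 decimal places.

Heun on (p,q): k1 = f(t_n, state_n); k2 = f(t_n + h, state_n + h·k1); state_{n+1} = state_n + (h/2)·(k1 + k2).
0.000000: (0.130000, 0.620000)
  k1 = (0.146822, -0.617148)
  predictor → (0.166706, 0.465713)
  k2 = (0.217341, -0.439297)
  → (0.175520, 0.487944)
0.250000: (0.175520, 0.487944)
  k1 = (0.224424, -0.454160)
  predictor → (0.231627, 0.374404)
  k2 = (0.325881, -0.318652)
  → (0.244309, 0.391343)
(p(0.5), q(0.5)) ≈ (0.2443, 0.3913)

0.2443, 0.3913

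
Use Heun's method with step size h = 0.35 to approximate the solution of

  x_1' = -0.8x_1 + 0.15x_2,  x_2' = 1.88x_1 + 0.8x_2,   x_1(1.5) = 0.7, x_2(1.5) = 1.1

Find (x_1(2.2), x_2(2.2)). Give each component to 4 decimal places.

0.5682, 2.9760

Heun on (x_1,x_2): k1 = f(x_n, state_n); k2 = f(x_n + h, state_n + h·k1); state_{n+1} = state_n + (h/2)·(k1 + k2).
1.500000: (0.700000, 1.100000)
  k1 = (-0.395000, 2.196000)
  predictor → (0.561750, 1.868600)
  k2 = (-0.169110, 2.550970)
  → (0.601281, 1.930720)
1.850000: (0.601281, 1.930720)
  k1 = (-0.191417, 2.674984)
  predictor → (0.534285, 2.866964)
  k2 = (0.002617, 3.298027)
  → (0.568241, 2.975997)
(x_1(2.2), x_2(2.2)) ≈ (0.5682, 2.9760)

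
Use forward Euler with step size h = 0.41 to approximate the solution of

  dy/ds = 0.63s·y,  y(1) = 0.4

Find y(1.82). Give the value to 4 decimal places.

Euler: y_{n+1} = y_n + h·f(s_n, y_n).
s=1.000000, y=0.400000: f=0.252000 → y ← 0.400000 + 0.41·0.252000 = 0.503320
s=1.410000, y=0.503320: f=0.447099 → y ← 0.503320 + 0.41·0.447099 = 0.686631
y(1.82) ≈ 0.6866

0.6866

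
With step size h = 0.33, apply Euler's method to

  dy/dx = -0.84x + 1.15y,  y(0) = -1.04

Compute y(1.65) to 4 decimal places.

-6.5285

Euler: y_{n+1} = y_n + h·f(x_n, y_n).
x=0.000000, y=-1.040000: f=-1.196000 → y ← -1.040000 + 0.33·(-1.196000) = -1.434680
x=0.330000, y=-1.434680: f=-1.927082 → y ← -1.434680 + 0.33·(-1.927082) = -2.070617
x=0.660000, y=-2.070617: f=-2.935610 → y ← -2.070617 + 0.33·(-2.935610) = -3.039368
x=0.990000, y=-3.039368: f=-4.326873 → y ← -3.039368 + 0.33·(-4.326873) = -4.467236
x=1.320000, y=-4.467236: f=-6.246122 → y ← -4.467236 + 0.33·(-6.246122) = -6.528457
y(1.65) ≈ -6.5285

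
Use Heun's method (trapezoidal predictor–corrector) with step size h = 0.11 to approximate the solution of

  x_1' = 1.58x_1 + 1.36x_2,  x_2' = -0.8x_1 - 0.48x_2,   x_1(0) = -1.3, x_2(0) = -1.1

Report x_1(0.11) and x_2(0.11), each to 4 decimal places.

Heun on (x_1,x_2): k1 = f(t_n, state_n); k2 = f(t_n + h, state_n + h·k1); state_{n+1} = state_n + (h/2)·(k1 + k2).
0.000000: (-1.300000, -1.100000)
  k1 = (-3.550000, 1.568000)
  predictor → (-1.690500, -0.927520)
  k2 = (-3.932417, 1.797610)
  → (-1.711533, -0.914891)
(x_1(0.11), x_2(0.11)) ≈ (-1.7115, -0.9149)

-1.7115, -0.9149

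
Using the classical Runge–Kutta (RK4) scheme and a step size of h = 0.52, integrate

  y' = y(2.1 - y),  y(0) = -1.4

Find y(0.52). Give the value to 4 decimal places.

RK4: k1 = f(s_n, y_n); k2 = f(s_n + h/2, y_n + (h/2)·k1); k3 = f(s_n + h/2, y_n + (h/2)·k2); k4 = f(s_n + h, y_n + h·k3); y_{n+1} = y_n + (h/6)·(k1 + 2k2 + 2k3 + k4).
s=0.000000, y=-1.400000:
  k1 = f(0.000000, -1.400000) = -4.900000
  k2 = f(0.260000, -2.674000) = -12.765676
  k3 = f(0.260000, -4.719076) = -32.179735
  k4 = f(0.520000, -18.133462) = -366.902724
  y ← -1.400000 + (0.52/6)·(k1 + 2k2 + 2k3 + k4) = -41.413441
y(0.52) ≈ -41.4134

-41.4134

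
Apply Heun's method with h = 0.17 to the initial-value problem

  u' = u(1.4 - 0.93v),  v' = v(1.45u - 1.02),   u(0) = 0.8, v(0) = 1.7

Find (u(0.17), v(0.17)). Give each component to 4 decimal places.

Heun on (u,v): k1 = f(t_n, state_n); k2 = f(t_n + h, state_n + h·k1); state_{n+1} = state_n + (h/2)·(k1 + k2).
0.000000: (0.800000, 1.700000)
  k1 = (-0.144800, 0.238000)
  predictor → (0.775384, 1.740460)
  k2 = (-0.169520, 0.181542)
  → (0.773283, 1.735661)
(u(0.17), v(0.17)) ≈ (0.7733, 1.7357)

0.7733, 1.7357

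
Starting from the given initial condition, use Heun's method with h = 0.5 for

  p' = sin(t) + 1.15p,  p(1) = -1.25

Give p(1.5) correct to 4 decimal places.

Heun: k1 = f(t_n, p_n); k2 = f(t_n + h, p_n + h·k1); p_{n+1} = p_n + (h/2)·(k1 + k2).
t=1.000000, p=-1.250000:
  k1 = f(1.000000, -1.250000) = -0.596029
  k2 = f(1.500000, -1.548015) = -0.782722
  p ← -1.250000 + (0.5/2)·(-0.596029 + (-0.782722)) = -1.594688
p(1.5) ≈ -1.5947

-1.5947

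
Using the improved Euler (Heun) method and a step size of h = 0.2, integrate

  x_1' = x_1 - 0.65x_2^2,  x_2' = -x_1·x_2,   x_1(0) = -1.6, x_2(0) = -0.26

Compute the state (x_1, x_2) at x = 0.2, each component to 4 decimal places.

Heun on (x_1,x_2): k1 = f(x_n, state_n); k2 = f(x_n + h, state_n + h·k1); state_{n+1} = state_n + (h/2)·(k1 + k2).
0.000000: (-1.600000, -0.260000)
  k1 = (-1.643940, -0.416000)
  predictor → (-1.928788, -0.343200)
  k2 = (-2.005349, -0.661960)
  → (-1.964929, -0.367796)
(x_1(0.2), x_2(0.2)) ≈ (-1.9649, -0.3678)

-1.9649, -0.3678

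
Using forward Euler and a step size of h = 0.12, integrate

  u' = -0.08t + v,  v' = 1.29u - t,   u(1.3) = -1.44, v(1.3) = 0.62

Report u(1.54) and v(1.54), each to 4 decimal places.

-1.3628, -0.1426

Euler on (u,v): u_{n+1} = u_n + h·u', v_{n+1} = v_n + h·v'.
1.300000: (-1.440000, 0.620000); f=(0.516000, -3.157600) → (-1.378080, 0.241088)
1.420000: (-1.378080, 0.241088); f=(0.127488, -3.197723) → (-1.362781, -0.142639)
(u(1.54), v(1.54)) ≈ (-1.3628, -0.1426)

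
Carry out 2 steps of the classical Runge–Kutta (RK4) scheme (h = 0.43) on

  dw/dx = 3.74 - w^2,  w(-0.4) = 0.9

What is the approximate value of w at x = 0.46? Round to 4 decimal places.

1.8576

RK4: k1 = f(x_n, w_n); k2 = f(x_n + h/2, w_n + (h/2)·k1); k3 = f(x_n + h/2, w_n + (h/2)·k2); k4 = f(x_n + h, w_n + h·k3); w_{n+1} = w_n + (h/6)·(k1 + 2k2 + 2k3 + k4).
x=-0.400000, w=0.900000:
  k1 = f(-0.400000, 0.900000) = 2.930000
  k2 = f(-0.185000, 1.529950) = 1.399253
  k3 = f(-0.185000, 1.200839) = 2.297985
  k4 = f(0.030000, 1.888133) = 0.174952
  w ← 0.900000 + (0.43/6)·(k1 + 2k2 + 2k3 + k4) = 1.652459
x=0.030000, w=1.652459:
  k1 = f(0.030000, 1.652459) = 1.009379
  k2 = f(0.245000, 1.869476) = 0.245061
  k3 = f(0.245000, 1.705147) = 0.832473
  k4 = f(0.460000, 2.010422) = -0.301798
  w ← 1.652459 + (0.43/6)·(k1 + 2k2 + 2k3 + k4) = 1.857616
w(0.46) ≈ 1.8576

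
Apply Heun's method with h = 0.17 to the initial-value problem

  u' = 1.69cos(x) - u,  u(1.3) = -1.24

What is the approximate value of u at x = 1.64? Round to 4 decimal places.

-0.8430

Heun: k1 = f(x_n, u_n); k2 = f(x_n + h, u_n + h·k1); u_{n+1} = u_n + (h/2)·(k1 + k2).
x=1.300000, u=-1.240000:
  k1 = f(1.300000, -1.240000) = 1.692073
  k2 = f(1.470000, -0.952348) = 1.122405
  u ← -1.240000 + (0.17/2)·(1.692073 + 1.122405) = -1.000769
x=1.470000, u=-1.000769:
  k1 = f(1.470000, -1.000769) = 1.170827
  k2 = f(1.640000, -0.801729) = 0.684868
  u ← -1.000769 + (0.17/2)·(1.170827 + 0.684868) = -0.843035
u(1.64) ≈ -0.8430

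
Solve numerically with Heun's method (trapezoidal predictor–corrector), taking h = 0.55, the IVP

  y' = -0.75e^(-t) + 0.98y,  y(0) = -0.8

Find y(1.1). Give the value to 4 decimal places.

-3.2562

Heun: k1 = f(t_n, y_n); k2 = f(t_n + h, y_n + h·k1); y_{n+1} = y_n + (h/2)·(k1 + k2).
t=0.000000, y=-0.800000:
  k1 = f(0.000000, -0.800000) = -1.534000
  k2 = f(0.550000, -1.643700) = -2.043538
  y ← -0.800000 + (0.55/2)·(-1.534000 + (-2.043538)) = -1.783823
t=0.550000, y=-1.783823:
  k1 = f(0.550000, -1.783823) = -2.180859
  k2 = f(1.100000, -2.983295) = -3.173283
  y ← -1.783823 + (0.55/2)·(-2.180859 + (-3.173283)) = -3.256212
y(1.1) ≈ -3.2562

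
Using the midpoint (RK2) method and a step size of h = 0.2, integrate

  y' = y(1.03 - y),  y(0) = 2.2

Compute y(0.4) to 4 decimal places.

Midpoint: k1 = f(s_n, y_n); k2 = f(s_n + h/2, y_n + (h/2)·k1); y_{n+1} = y_n + h·k2.
s=0.000000, y=2.200000:
  k1 = f(0.000000, 2.200000) = -2.574000
  k2 = f(0.100000, 1.942600) = -1.772817
  y ← 2.200000 + 0.2·(-1.772817) = 1.845437
s=0.200000, y=1.845437:
  k1 = f(0.200000, 1.845437) = -1.504837
  k2 = f(0.300000, 1.694953) = -1.127064
  y ← 1.845437 + 0.2·(-1.127064) = 1.620024
y(0.4) ≈ 1.6200

1.6200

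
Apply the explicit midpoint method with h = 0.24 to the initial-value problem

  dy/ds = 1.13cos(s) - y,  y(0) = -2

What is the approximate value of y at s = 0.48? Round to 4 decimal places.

Midpoint: k1 = f(s_n, y_n); k2 = f(s_n + h/2, y_n + (h/2)·k1); y_{n+1} = y_n + h·k2.
s=0.000000, y=-2.000000:
  k1 = f(0.000000, -2.000000) = 3.130000
  k2 = f(0.120000, -1.624400) = 2.746274
  y ← -2.000000 + 0.24·2.746274 = -1.340894
s=0.240000, y=-1.340894:
  k1 = f(0.240000, -1.340894) = 2.438506
  k2 = f(0.360000, -1.048274) = 2.105837
  y ← -1.340894 + 0.24·2.105837 = -0.835493
y(0.48) ≈ -0.8355

-0.8355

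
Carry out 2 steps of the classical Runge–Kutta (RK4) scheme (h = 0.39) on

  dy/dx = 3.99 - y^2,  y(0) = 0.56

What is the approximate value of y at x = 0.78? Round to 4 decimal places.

1.8768

RK4: k1 = f(x_n, y_n); k2 = f(x_n + h/2, y_n + (h/2)·k1); k3 = f(x_n + h/2, y_n + (h/2)·k2); k4 = f(x_n + h, y_n + h·k3); y_{n+1} = y_n + (h/6)·(k1 + 2k2 + 2k3 + k4).
x=0.000000, y=0.560000:
  k1 = f(0.000000, 0.560000) = 3.676400
  k2 = f(0.195000, 1.276898) = 2.359531
  k3 = f(0.195000, 1.020109) = 2.949378
  k4 = f(0.390000, 1.710258) = 1.065019
  y ← 0.560000 + (0.39/6)·(k1 + 2k2 + 2k3 + k4) = 1.558351
x=0.390000, y=1.558351:
  k1 = f(0.390000, 1.558351) = 1.561544
  k2 = f(0.585000, 1.862852) = 0.519784
  k3 = f(0.585000, 1.659708) = 1.235368
  k4 = f(0.780000, 2.040144) = -0.172188
  y ← 1.558351 + (0.39/6)·(k1 + 2k2 + 2k3 + k4) = 1.876828
y(0.78) ≈ 1.8768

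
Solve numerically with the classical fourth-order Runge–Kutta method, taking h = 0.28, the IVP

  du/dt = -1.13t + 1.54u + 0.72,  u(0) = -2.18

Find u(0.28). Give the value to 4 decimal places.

RK4: k1 = f(t_n, u_n); k2 = f(t_n + h/2, u_n + (h/2)·k1); k3 = f(t_n + h/2, u_n + (h/2)·k2); k4 = f(t_n + h, u_n + h·k3); u_{n+1} = u_n + (h/6)·(k1 + 2k2 + 2k3 + k4).
t=0.000000, u=-2.180000:
  k1 = f(0.000000, -2.180000) = -2.637200
  k2 = f(0.140000, -2.549208) = -3.363980
  k3 = f(0.140000, -2.650957) = -3.520674
  k4 = f(0.280000, -3.165789) = -4.471715
  u ← -2.180000 + (0.28/6)·(k1 + 2k2 + 2k3 + k4) = -3.154317
u(0.28) ≈ -3.1543

-3.1543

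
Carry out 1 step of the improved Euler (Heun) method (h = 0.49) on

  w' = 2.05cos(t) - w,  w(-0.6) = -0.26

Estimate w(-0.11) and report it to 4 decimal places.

Heun: k1 = f(t_n, w_n); k2 = f(t_n + h, w_n + h·k1); w_{n+1} = w_n + (h/2)·(k1 + k2).
t=-0.600000, w=-0.260000:
  k1 = f(-0.600000, -0.260000) = 1.951938
  k2 = f(-0.110000, 0.696450) = 1.341160
  w ← -0.260000 + (0.49/2)·(1.951938 + 1.341160) = 0.546809
w(-0.11) ≈ 0.5468

0.5468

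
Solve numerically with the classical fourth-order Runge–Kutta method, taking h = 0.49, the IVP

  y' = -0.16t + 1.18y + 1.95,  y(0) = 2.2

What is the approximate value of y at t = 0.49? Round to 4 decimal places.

5.1901

RK4: k1 = f(t_n, y_n); k2 = f(t_n + h/2, y_n + (h/2)·k1); k3 = f(t_n + h/2, y_n + (h/2)·k2); k4 = f(t_n + h, y_n + h·k3); y_{n+1} = y_n + (h/6)·(k1 + 2k2 + 2k3 + k4).
t=0.000000, y=2.200000:
  k1 = f(0.000000, 2.200000) = 4.546000
  k2 = f(0.245000, 3.313770) = 5.821049
  k3 = f(0.245000, 3.626157) = 6.189665
  k4 = f(0.490000, 5.232936) = 8.046464
  y ← 2.200000 + (0.49/6)·(k1 + 2k2 + 2k3 + k4) = 5.190135
y(0.49) ≈ 5.1901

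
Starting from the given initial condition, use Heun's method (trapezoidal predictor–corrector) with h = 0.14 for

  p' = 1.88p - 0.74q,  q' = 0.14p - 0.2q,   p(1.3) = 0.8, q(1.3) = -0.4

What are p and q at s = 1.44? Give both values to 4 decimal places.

Heun on (p,q): k1 = f(s_n, state_n); k2 = f(s_n + h, state_n + h·k1); state_{n+1} = state_n + (h/2)·(k1 + k2).
1.300000: (0.800000, -0.400000)
  k1 = (1.800000, 0.192000)
  predictor → (1.052000, -0.373120)
  k2 = (2.253869, 0.221904)
  → (1.083771, -0.371027)
(p(1.44), q(1.44)) ≈ (1.0838, -0.3710)

1.0838, -0.3710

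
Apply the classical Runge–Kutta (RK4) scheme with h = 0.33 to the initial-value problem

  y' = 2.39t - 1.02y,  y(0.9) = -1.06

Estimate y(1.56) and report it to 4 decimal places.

0.9135

RK4: k1 = f(t_n, y_n); k2 = f(t_n + h/2, y_n + (h/2)·k1); k3 = f(t_n + h/2, y_n + (h/2)·k2); k4 = f(t_n + h, y_n + h·k3); y_{n+1} = y_n + (h/6)·(k1 + 2k2 + 2k3 + k4).
t=0.900000, y=-1.060000:
  k1 = f(0.900000, -1.060000) = 3.232200
  k2 = f(1.065000, -0.526687) = 3.082571
  k3 = f(1.065000, -0.551376) = 3.107753
  k4 = f(1.230000, -0.034441) = 2.974830
  y ← -1.060000 + (0.33/6)·(k1 + 2k2 + 2k3 + k4) = -0.037678
t=1.230000, y=-0.037678:
  k1 = f(1.230000, -0.037678) = 2.978131
  k2 = f(1.395000, 0.453714) = 2.871262
  k3 = f(1.395000, 0.436081) = 2.889248
  k4 = f(1.560000, 0.915774) = 2.794310
  y ← -0.037678 + (0.33/6)·(k1 + 2k2 + 2k3 + k4) = 0.913463
y(1.56) ≈ 0.9135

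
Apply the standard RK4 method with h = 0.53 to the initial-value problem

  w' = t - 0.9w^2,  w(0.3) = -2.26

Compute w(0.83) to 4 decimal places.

RK4: k1 = f(t_n, w_n); k2 = f(t_n + h/2, w_n + (h/2)·k1); k3 = f(t_n + h/2, w_n + (h/2)·k2); k4 = f(t_n + h, w_n + h·k3); w_{n+1} = w_n + (h/6)·(k1 + 2k2 + 2k3 + k4).
t=0.300000, w=-2.260000:
  k1 = f(0.300000, -2.260000) = -4.296840
  k2 = f(0.565000, -3.398663) = -9.830817
  k3 = f(0.565000, -4.865166) = -20.737860
  k4 = f(0.830000, -13.251066) = -157.201670
  w ← -2.260000 + (0.53/6)·(k1 + 2k2 + 2k3 + k4) = -21.926168
w(0.83) ≈ -21.9262

-21.9262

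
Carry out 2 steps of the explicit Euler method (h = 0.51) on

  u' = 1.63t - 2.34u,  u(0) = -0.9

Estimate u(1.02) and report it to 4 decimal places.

0.3903

Euler: u_{n+1} = u_n + h·f(t_n, u_n).
t=0.000000, u=-0.900000: f=2.106000 → u ← -0.900000 + 0.51·2.106000 = 0.174060
t=0.510000, u=0.174060: f=0.424000 → u ← 0.174060 + 0.51·0.424000 = 0.390300
u(1.02) ≈ 0.3903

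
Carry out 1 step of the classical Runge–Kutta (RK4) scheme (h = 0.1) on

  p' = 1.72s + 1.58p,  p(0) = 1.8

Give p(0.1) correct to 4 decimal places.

RK4: k1 = f(s_n, p_n); k2 = f(s_n + h/2, p_n + (h/2)·k1); k3 = f(s_n + h/2, p_n + (h/2)·k2); k4 = f(s_n + h, p_n + h·k3); p_{n+1} = p_n + (h/6)·(k1 + 2k2 + 2k3 + k4).
s=0.000000, p=1.800000:
  k1 = f(0.000000, 1.800000) = 2.844000
  k2 = f(0.050000, 1.942200) = 3.154676
  k3 = f(0.050000, 1.957734) = 3.179219
  k4 = f(0.100000, 2.117922) = 3.518317
  p ← 1.800000 + (0.1/6)·(k1 + 2k2 + 2k3 + k4) = 2.117168
p(0.1) ≈ 2.1172

2.1172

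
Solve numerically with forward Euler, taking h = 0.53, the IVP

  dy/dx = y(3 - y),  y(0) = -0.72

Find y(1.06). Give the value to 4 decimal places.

-7.9676

Euler: y_{n+1} = y_n + h·f(x_n, y_n).
x=0.000000, y=-0.720000: f=-2.678400 → y ← -0.720000 + 0.53·(-2.678400) = -2.139552
x=0.530000, y=-2.139552: f=-10.996339 → y ← -2.139552 + 0.53·(-10.996339) = -7.967612
y(1.06) ≈ -7.9676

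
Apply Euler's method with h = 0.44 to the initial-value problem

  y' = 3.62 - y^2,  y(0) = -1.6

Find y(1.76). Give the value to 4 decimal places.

Euler: y_{n+1} = y_n + h·f(x_n, y_n).
x=0.000000, y=-1.600000: f=1.060000 → y ← -1.600000 + 0.44·1.060000 = -1.133600
x=0.440000, y=-1.133600: f=2.334951 → y ← -1.133600 + 0.44·2.334951 = -0.106222
x=0.880000, y=-0.106222: f=3.608717 → y ← -0.106222 + 0.44·3.608717 = 1.481614
x=1.320000, y=1.481614: f=1.424820 → y ← 1.481614 + 0.44·1.424820 = 2.108535
y(1.76) ≈ 2.1085

2.1085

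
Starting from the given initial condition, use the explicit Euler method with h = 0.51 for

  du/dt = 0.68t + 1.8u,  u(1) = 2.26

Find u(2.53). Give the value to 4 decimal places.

Euler: u_{n+1} = u_n + h·f(t_n, u_n).
t=1.000000, u=2.260000: f=4.748000 → u ← 2.260000 + 0.51·4.748000 = 4.681480
t=1.510000, u=4.681480: f=9.453464 → u ← 4.681480 + 0.51·9.453464 = 9.502747
t=2.020000, u=9.502747: f=18.478544 → u ← 9.502747 + 0.51·18.478544 = 18.926804
u(2.53) ≈ 18.9268

18.9268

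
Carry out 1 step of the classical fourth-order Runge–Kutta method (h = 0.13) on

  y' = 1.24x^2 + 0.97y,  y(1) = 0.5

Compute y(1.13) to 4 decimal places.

0.7618

RK4: k1 = f(x_n, y_n); k2 = f(x_n + h/2, y_n + (h/2)·k1); k3 = f(x_n + h/2, y_n + (h/2)·k2); k4 = f(x_n + h, y_n + h·k3); y_{n+1} = y_n + (h/6)·(k1 + 2k2 + 2k3 + k4).
x=1.000000, y=0.500000:
  k1 = f(1.000000, 0.500000) = 1.725000
  k2 = f(1.065000, 0.612125) = 2.000200
  k3 = f(1.065000, 0.630013) = 2.017552
  k4 = f(1.130000, 0.762282) = 2.322769
  y ← 0.500000 + (0.13/6)·(k1 + 2k2 + 2k3 + k4) = 0.761804
y(1.13) ≈ 0.7618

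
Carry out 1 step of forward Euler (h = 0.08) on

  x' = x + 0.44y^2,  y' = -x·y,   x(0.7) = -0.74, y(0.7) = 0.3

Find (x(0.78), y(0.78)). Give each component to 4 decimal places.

Euler on (x,y): x_{n+1} = x_n + h·x', y_{n+1} = y_n + h·y'.
0.700000: (-0.740000, 0.300000); f=(-0.700400, 0.222000) → (-0.796032, 0.317760)
(x(0.78), y(0.78)) ≈ (-0.7960, 0.3178)

-0.7960, 0.3178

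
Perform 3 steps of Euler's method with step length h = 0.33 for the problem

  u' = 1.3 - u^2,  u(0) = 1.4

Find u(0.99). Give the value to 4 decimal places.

1.1426

Euler: u_{n+1} = u_n + h·f(t_n, u_n).
t=0.000000, u=1.400000: f=-0.660000 → u ← 1.400000 + 0.33·(-0.660000) = 1.182200
t=0.330000, u=1.182200: f=-0.097597 → u ← 1.182200 + 0.33·(-0.097597) = 1.149993
t=0.660000, u=1.149993: f=-0.022484 → u ← 1.149993 + 0.33·(-0.022484) = 1.142573
u(0.99) ≈ 1.1426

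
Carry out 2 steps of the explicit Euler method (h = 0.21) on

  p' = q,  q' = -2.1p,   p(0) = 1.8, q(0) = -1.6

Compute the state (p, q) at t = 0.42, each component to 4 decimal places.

Euler on (p,q): p_{n+1} = p_n + h·p', q_{n+1} = q_n + h·q'.
0.000000: (1.800000, -1.600000); f=(-1.600000, -3.780000) → (1.464000, -2.393800)
0.210000: (1.464000, -2.393800); f=(-2.393800, -3.074400) → (0.961302, -3.039424)
(p(0.42), q(0.42)) ≈ (0.9613, -3.0394)

0.9613, -3.0394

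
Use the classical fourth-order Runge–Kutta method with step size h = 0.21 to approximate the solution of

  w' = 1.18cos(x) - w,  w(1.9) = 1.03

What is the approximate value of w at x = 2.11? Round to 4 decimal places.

RK4: k1 = f(x_n, w_n); k2 = f(x_n + h/2, w_n + (h/2)·k1); k3 = f(x_n + h/2, w_n + (h/2)·k2); k4 = f(x_n + h, w_n + h·k3); w_{n+1} = w_n + (h/6)·(k1 + 2k2 + 2k3 + k4).
x=1.900000, w=1.030000:
  k1 = f(1.900000, 1.030000) = -1.411482
  k2 = f(2.005000, 0.881794) = -1.378206
  k3 = f(2.005000, 0.885288) = -1.381700
  k4 = f(2.110000, 0.739843) = -1.345717
  w ← 1.030000 + (0.21/6)·(k1 + 2k2 + 2k3 + k4) = 0.740305
w(2.11) ≈ 0.7403

0.7403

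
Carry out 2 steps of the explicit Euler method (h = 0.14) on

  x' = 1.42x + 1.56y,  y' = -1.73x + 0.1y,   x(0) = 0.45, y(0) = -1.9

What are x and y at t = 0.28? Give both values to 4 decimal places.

Euler on (x,y): x_{n+1} = x_n + h·x', y_{n+1} = y_n + h·y'.
0.000000: (0.450000, -1.900000); f=(-2.325000, -0.968500) → (0.124500, -2.035590)
0.140000: (0.124500, -2.035590); f=(-2.998730, -0.418944) → (-0.295322, -2.094242)
(x(0.28), y(0.28)) ≈ (-0.2953, -2.0942)

-0.2953, -2.0942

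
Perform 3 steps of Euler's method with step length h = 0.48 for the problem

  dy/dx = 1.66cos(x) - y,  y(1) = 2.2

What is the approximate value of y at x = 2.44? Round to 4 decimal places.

Euler: y_{n+1} = y_n + h·f(x_n, y_n).
x=1.000000, y=2.200000: f=-1.303098 → y ← 2.200000 + 0.48·(-1.303098) = 1.574513
x=1.480000, y=1.574513: f=-1.423998 → y ← 1.574513 + 0.48·(-1.423998) = 0.890994
x=1.960000, y=0.890994: f=-1.520884 → y ← 0.890994 + 0.48·(-1.520884) = 0.160970
y(2.44) ≈ 0.1610

0.1610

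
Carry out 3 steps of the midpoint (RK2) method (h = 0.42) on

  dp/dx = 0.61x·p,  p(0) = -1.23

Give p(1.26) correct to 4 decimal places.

Midpoint: k1 = f(x_n, p_n); k2 = f(x_n + h/2, p_n + (h/2)·k1); p_{n+1} = p_n + h·k2.
x=0.000000, p=-1.230000:
  k1 = f(0.000000, -1.230000) = 0.000000
  k2 = f(0.210000, -1.230000) = -0.157563
  p ← -1.230000 + 0.42·(-0.157563) = -1.296176
x=0.420000, p=-1.296176:
  k1 = f(0.420000, -1.296176) = -0.332080
  k2 = f(0.630000, -1.365913) = -0.524920
  p ← -1.296176 + 0.42·(-0.524920) = -1.516643
x=0.840000, p=-1.516643:
  k1 = f(0.840000, -1.516643) = -0.777128
  k2 = f(1.050000, -1.679840) = -1.075937
  p ← -1.516643 + 0.42·(-1.075937) = -1.968537
p(1.26) ≈ -1.9685

-1.9685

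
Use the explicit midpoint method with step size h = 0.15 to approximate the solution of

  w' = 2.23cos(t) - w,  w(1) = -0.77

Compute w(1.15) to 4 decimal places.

Midpoint: k1 = f(t_n, w_n); k2 = f(t_n + h/2, w_n + (h/2)·k1); w_{n+1} = w_n + h·k2.
t=1.000000, w=-0.770000:
  k1 = f(1.000000, -0.770000) = 1.974874
  k2 = f(1.075000, -0.621884) = 1.682767
  w ← -0.770000 + 0.15·1.682767 = -0.517585
w(1.15) ≈ -0.5176

-0.5176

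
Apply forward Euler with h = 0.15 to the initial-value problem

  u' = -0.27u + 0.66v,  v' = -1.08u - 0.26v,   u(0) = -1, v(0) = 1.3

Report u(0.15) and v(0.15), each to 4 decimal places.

Euler on (u,v): u_{n+1} = u_n + h·u', v_{n+1} = v_n + h·v'.
0.000000: (-1.000000, 1.300000); f=(1.128000, 0.742000) → (-0.830800, 1.411300)
(u(0.15), v(0.15)) ≈ (-0.8308, 1.4113)

-0.8308, 1.4113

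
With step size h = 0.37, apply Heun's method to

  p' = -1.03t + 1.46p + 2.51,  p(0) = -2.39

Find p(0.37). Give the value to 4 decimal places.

Heun: k1 = f(t_n, p_n); k2 = f(t_n + h, p_n + h·k1); p_{n+1} = p_n + (h/2)·(k1 + k2).
t=0.000000, p=-2.390000:
  k1 = f(0.000000, -2.390000) = -0.979400
  k2 = f(0.370000, -2.752378) = -1.889572
  p ← -2.390000 + (0.37/2)·(-0.979400 + (-1.889572)) = -2.920760
p(0.37) ≈ -2.9208

-2.9208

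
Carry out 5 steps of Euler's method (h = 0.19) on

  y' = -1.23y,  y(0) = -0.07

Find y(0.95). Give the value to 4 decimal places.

-0.0185

Euler: y_{n+1} = y_n + h·f(s_n, y_n).
s=0.000000, y=-0.070000: f=0.086100 → y ← -0.070000 + 0.19·0.086100 = -0.053641
s=0.190000, y=-0.053641: f=0.065978 → y ← -0.053641 + 0.19·0.065978 = -0.041105
s=0.380000, y=-0.041105: f=0.050559 → y ← -0.041105 + 0.19·0.050559 = -0.031499
s=0.570000, y=-0.031499: f=0.038744 → y ← -0.031499 + 0.19·0.038744 = -0.024138
s=0.760000, y=-0.024138: f=0.029689 → y ← -0.024138 + 0.19·0.029689 = -0.018497
y(0.95) ≈ -0.0185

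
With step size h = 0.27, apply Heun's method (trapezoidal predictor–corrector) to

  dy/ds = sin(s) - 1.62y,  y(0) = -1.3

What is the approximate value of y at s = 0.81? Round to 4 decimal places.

Heun: k1 = f(s_n, y_n); k2 = f(s_n + h, y_n + h·k1); y_{n+1} = y_n + (h/2)·(k1 + k2).
s=0.000000, y=-1.300000:
  k1 = f(0.000000, -1.300000) = 2.106000
  k2 = f(0.270000, -0.731380) = 1.451567
  y ← -1.300000 + (0.27/2)·(2.106000 + 1.451567) = -0.819728
s=0.270000, y=-0.819728:
  k1 = f(0.270000, -0.819728) = 1.594692
  k2 = f(0.540000, -0.389162) = 1.144578
  y ← -0.819728 + (0.27/2)·(1.594692 + 1.144578) = -0.449927
s=0.540000, y=-0.449927:
  k1 = f(0.540000, -0.449927) = 1.243018
  k2 = f(0.810000, -0.114312) = 0.909473
  y ← -0.449927 + (0.27/2)·(1.243018 + 0.909473) = -0.159341
y(0.81) ≈ -0.1593

-0.1593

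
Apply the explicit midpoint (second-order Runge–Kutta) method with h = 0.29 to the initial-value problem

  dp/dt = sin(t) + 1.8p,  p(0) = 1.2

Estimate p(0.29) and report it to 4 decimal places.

Midpoint: k1 = f(t_n, p_n); k2 = f(t_n + h/2, p_n + (h/2)·k1); p_{n+1} = p_n + h·k2.
t=0.000000, p=1.200000:
  k1 = f(0.000000, 1.200000) = 2.160000
  k2 = f(0.145000, 1.513200) = 2.868252
  p ← 1.200000 + 0.29·2.868252 = 2.031793
p(0.29) ≈ 2.0318

2.0318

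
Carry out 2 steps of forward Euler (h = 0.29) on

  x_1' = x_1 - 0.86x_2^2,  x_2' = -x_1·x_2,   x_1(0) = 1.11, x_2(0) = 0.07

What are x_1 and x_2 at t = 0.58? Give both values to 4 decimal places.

Euler on (x_1,x_2): x_1_{n+1} = x_1_n + h·x_1', x_2_{n+1} = x_2_n + h·x_2'.
0.000000: (1.110000, 0.070000); f=(1.105786, -0.077700) → (1.430678, 0.047467)
0.290000: (1.430678, 0.047467); f=(1.428740, -0.067910) → (1.845013, 0.027773)
(x_1(0.58), x_2(0.58)) ≈ (1.8450, 0.0278)

1.8450, 0.0278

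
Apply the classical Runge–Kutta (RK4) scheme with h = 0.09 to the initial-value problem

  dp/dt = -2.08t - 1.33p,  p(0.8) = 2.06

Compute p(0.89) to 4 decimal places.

1.6784

RK4: k1 = f(t_n, p_n); k2 = f(t_n + h/2, p_n + (h/2)·k1); k3 = f(t_n + h/2, p_n + (h/2)·k2); k4 = f(t_n + h, p_n + h·k3); p_{n+1} = p_n + (h/6)·(k1 + 2k2 + 2k3 + k4).
t=0.800000, p=2.060000:
  k1 = f(0.800000, 2.060000) = -4.403800
  k2 = f(0.845000, 1.861829) = -4.233833
  k3 = f(0.845000, 1.869478) = -4.244005
  k4 = f(0.890000, 1.678040) = -4.082993
  p ← 2.060000 + (0.09/6)·(k1 + 2k2 + 2k3 + k4) = 1.678363
p(0.89) ≈ 1.6784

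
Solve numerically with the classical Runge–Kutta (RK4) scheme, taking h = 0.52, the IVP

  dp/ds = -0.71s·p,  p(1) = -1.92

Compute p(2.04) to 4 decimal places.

-0.6260

RK4: k1 = f(s_n, p_n); k2 = f(s_n + h/2, p_n + (h/2)·k1); k3 = f(s_n + h/2, p_n + (h/2)·k2); k4 = f(s_n + h, p_n + h·k3); p_{n+1} = p_n + (h/6)·(k1 + 2k2 + 2k3 + k4).
s=1.000000, p=-1.920000:
  k1 = f(1.000000, -1.920000) = 1.363200
  k2 = f(1.260000, -1.565568) = 1.400557
  k3 = f(1.260000, -1.555855) = 1.391868
  k4 = f(1.520000, -1.196229) = 1.290970
  p ← -1.920000 + (0.52/6)·(k1 + 2k2 + 2k3 + k4) = -1.205952
s=1.520000, p=-1.205952:
  k1 = f(1.520000, -1.205952) = 1.301463
  k2 = f(1.780000, -0.867571) = 1.096437
  k3 = f(1.780000, -0.920878) = 1.163806
  k4 = f(2.040000, -0.600773) = 0.870159
  p ← -1.205952 + (0.52/6)·(k1 + 2k2 + 2k3 + k4) = -0.625969
p(2.04) ≈ -0.6260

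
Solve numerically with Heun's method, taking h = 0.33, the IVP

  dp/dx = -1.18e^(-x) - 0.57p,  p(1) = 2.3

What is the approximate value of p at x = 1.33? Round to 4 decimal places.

1.7984

Heun: k1 = f(x_n, p_n); k2 = f(x_n + h, p_n + h·k1); p_{n+1} = p_n + (h/2)·(k1 + k2).
x=1.000000, p=2.300000:
  k1 = f(1.000000, 2.300000) = -1.745098
  k2 = f(1.330000, 1.724118) = -1.294830
  p ← 2.300000 + (0.33/2)·(-1.745098 + (-1.294830)) = 1.798412
p(1.33) ≈ 1.7984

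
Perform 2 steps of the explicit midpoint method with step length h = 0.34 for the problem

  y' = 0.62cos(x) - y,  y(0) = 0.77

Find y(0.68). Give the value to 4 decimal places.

Midpoint: k1 = f(x_n, y_n); k2 = f(x_n + h/2, y_n + (h/2)·k1); y_{n+1} = y_n + h·k2.
x=0.000000, y=0.770000:
  k1 = f(0.000000, 0.770000) = -0.150000
  k2 = f(0.170000, 0.744500) = -0.133437
  y ← 0.770000 + 0.34·(-0.133437) = 0.724631
x=0.340000, y=0.724631:
  k1 = f(0.340000, 0.724631) = -0.140123
  k2 = f(0.510000, 0.700810) = -0.159709
  y ← 0.724631 + 0.34·(-0.159709) = 0.670330
y(0.68) ≈ 0.6703

0.6703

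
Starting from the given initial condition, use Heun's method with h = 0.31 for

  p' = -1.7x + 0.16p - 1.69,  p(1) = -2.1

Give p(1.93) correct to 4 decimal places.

-6.6032

Heun: k1 = f(x_n, p_n); k2 = f(x_n + h, p_n + h·k1); p_{n+1} = p_n + (h/2)·(k1 + k2).
x=1.000000, p=-2.100000:
  k1 = f(1.000000, -2.100000) = -3.726000
  k2 = f(1.310000, -3.255060) = -4.437810
  p ← -2.100000 + (0.31/2)·(-3.726000 + (-4.437810)) = -3.365390
x=1.310000, p=-3.365390:
  k1 = f(1.310000, -3.365390) = -4.455462
  k2 = f(1.620000, -4.746584) = -5.203453
  p ← -3.365390 + (0.31/2)·(-4.455462 + (-5.203453)) = -4.862522
x=1.620000, p=-4.862522:
  k1 = f(1.620000, -4.862522) = -5.222004
  k2 = f(1.930000, -6.481344) = -6.008015
  p ← -4.862522 + (0.31/2)·(-5.222004 + (-6.008015)) = -6.603175
p(1.93) ≈ -6.6032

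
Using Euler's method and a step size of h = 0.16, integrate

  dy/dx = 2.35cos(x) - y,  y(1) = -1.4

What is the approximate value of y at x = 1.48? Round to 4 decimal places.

-0.4670

Euler: y_{n+1} = y_n + h·f(x_n, y_n).
x=1.000000, y=-1.400000: f=2.669710 → y ← -1.400000 + 0.16·2.669710 = -0.972846
x=1.160000, y=-0.972846: f=1.911294 → y ← -0.972846 + 0.16·1.911294 = -0.667039
x=1.320000, y=-0.667039: f=1.250252 → y ← -0.667039 + 0.16·1.250252 = -0.466999
y(1.48) ≈ -0.4670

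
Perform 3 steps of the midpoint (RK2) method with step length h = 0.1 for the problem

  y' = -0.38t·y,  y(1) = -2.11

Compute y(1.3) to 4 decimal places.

Midpoint: k1 = f(t_n, y_n); k2 = f(t_n + h/2, y_n + (h/2)·k1); y_{n+1} = y_n + h·k2.
t=1.000000, y=-2.110000:
  k1 = f(1.000000, -2.110000) = 0.801800
  k2 = f(1.050000, -2.069910) = 0.825894
  y ← -2.110000 + 0.1·0.825894 = -2.027411
t=1.100000, y=-2.027411:
  k1 = f(1.100000, -2.027411) = 0.847458
  k2 = f(1.150000, -1.985038) = 0.867461
  y ← -2.027411 + 0.1·0.867461 = -1.940664
t=1.200000, y=-1.940664:
  k1 = f(1.200000, -1.940664) = 0.884943
  k2 = f(1.250000, -1.896417) = 0.900798
  y ← -1.940664 + 0.1·0.900798 = -1.850585
y(1.3) ≈ -1.8506

-1.8506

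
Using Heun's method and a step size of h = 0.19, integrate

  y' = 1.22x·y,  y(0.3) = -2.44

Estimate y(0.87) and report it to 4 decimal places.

-3.6577

Heun: k1 = f(x_n, y_n); k2 = f(x_n + h, y_n + h·k1); y_{n+1} = y_n + (h/2)·(k1 + k2).
x=0.300000, y=-2.440000:
  k1 = f(0.300000, -2.440000) = -0.893040
  k2 = f(0.490000, -2.609678) = -1.560065
  y ← -2.440000 + (0.19/2)·(-0.893040 + (-1.560065)) = -2.673045
x=0.490000, y=-2.673045:
  k1 = f(0.490000, -2.673045) = -1.597946
  k2 = f(0.680000, -2.976655) = -2.469433
  y ← -2.673045 + (0.19/2)·(-1.597946 + (-2.469433)) = -3.059446
x=0.680000, y=-3.059446:
  k1 = f(0.680000, -3.059446) = -2.538116
  k2 = f(0.870000, -3.541688) = -3.759148
  y ← -3.059446 + (0.19/2)·(-2.538116 + (-3.759148)) = -3.657686
y(0.87) ≈ -3.6577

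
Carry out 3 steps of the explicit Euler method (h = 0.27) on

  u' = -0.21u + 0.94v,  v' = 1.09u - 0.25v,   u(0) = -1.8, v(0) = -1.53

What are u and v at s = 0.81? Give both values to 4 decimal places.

Euler on (u,v): u_{n+1} = u_n + h·u', v_{n+1} = v_n + h·v'.
0.000000: (-1.800000, -1.530000); f=(-1.060200, -1.579500) → (-2.086254, -1.956465)
0.270000: (-2.086254, -1.956465); f=(-1.400964, -1.784901) → (-2.464514, -2.438388)
0.540000: (-2.464514, -2.438388); f=(-1.774537, -2.076723) → (-2.943639, -2.999103)
(u(0.81), v(0.81)) ≈ (-2.9436, -2.9991)

-2.9436, -2.9991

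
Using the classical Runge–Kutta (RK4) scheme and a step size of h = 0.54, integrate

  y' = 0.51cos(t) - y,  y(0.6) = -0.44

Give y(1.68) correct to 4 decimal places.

-0.0446

RK4: k1 = f(t_n, y_n); k2 = f(t_n + h/2, y_n + (h/2)·k1); k3 = f(t_n + h/2, y_n + (h/2)·k2); k4 = f(t_n + h, y_n + h·k3); y_{n+1} = y_n + (h/6)·(k1 + 2k2 + 2k3 + k4).
t=0.600000, y=-0.440000:
  k1 = f(0.600000, -0.440000) = 0.860921
  k2 = f(0.870000, -0.207551) = 0.536413
  k3 = f(0.870000, -0.295169) = 0.624030
  k4 = f(1.140000, -0.103024) = 0.315997
  y ← -0.440000 + (0.54/6)·(k1 + 2k2 + 2k3 + k4) = -0.125198
t=1.140000, y=-0.125198:
  k1 = f(1.140000, -0.125198) = 0.338171
  k2 = f(1.410000, -0.033892) = 0.115545
  k3 = f(1.410000, -0.094001) = 0.175654
  k4 = f(1.680000, -0.030345) = -0.025239
  y ← -0.125198 + (0.54/6)·(k1 + 2k2 + 2k3 + k4) = -0.044618
y(1.68) ≈ -0.0446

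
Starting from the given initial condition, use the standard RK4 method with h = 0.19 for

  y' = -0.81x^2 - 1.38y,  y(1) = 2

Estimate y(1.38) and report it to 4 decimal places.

RK4: k1 = f(x_n, y_n); k2 = f(x_n + h/2, y_n + (h/2)·k1); k3 = f(x_n + h/2, y_n + (h/2)·k2); k4 = f(x_n + h, y_n + h·k3); y_{n+1} = y_n + (h/6)·(k1 + 2k2 + 2k3 + k4).
x=1.000000, y=2.000000:
  k1 = f(1.000000, 2.000000) = -3.570000
  k2 = f(1.095000, 1.660850) = -3.263183
  k3 = f(1.095000, 1.689998) = -3.303407
  k4 = f(1.190000, 1.372353) = -3.040888
  y ← 2.000000 + (0.19/6)·(k1 + 2k2 + 2k3 + k4) = 1.374771
x=1.190000, y=1.374771:
  k1 = f(1.190000, 1.374771) = -3.044225
  k2 = f(1.285000, 1.085570) = -2.835579
  k3 = f(1.285000, 1.105391) = -2.862932
  k4 = f(1.380000, 0.830814) = -2.689087
  y ← 1.374771 + (0.19/6)·(k1 + 2k2 + 2k3 + k4) = 0.832311
y(1.38) ≈ 0.8323

0.8323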